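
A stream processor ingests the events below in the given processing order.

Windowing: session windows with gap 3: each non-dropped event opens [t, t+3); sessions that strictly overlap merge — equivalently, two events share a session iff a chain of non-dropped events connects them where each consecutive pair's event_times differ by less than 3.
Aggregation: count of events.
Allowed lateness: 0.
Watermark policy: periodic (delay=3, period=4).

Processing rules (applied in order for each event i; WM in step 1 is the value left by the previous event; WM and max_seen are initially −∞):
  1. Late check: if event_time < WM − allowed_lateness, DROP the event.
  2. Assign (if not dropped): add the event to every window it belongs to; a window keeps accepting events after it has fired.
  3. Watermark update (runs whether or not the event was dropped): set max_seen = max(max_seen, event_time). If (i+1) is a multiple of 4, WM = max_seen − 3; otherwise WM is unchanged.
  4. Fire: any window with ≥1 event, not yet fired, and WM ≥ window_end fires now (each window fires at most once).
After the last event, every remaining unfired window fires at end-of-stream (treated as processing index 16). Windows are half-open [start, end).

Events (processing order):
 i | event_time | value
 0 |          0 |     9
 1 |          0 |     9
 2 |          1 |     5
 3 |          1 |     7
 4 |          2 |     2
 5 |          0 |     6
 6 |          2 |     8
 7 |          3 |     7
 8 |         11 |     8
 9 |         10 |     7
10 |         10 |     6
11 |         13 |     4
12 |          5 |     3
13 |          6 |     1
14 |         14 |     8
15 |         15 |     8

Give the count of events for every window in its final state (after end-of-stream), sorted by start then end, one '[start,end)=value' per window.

i=0 t=0 v=9: → [0,3); WM=−∞
i=1 t=0 v=9: → [0,3); WM=−∞
i=2 t=1 v=5: → [0,4); WM=−∞
i=3 t=1 v=7: → [0,4); WM=-2
i=4 t=2 v=2: → [0,5); WM=-2
i=5 t=0 v=6: → [0,5); WM=-2
i=6 t=2 v=8: → [0,5); WM=-2
i=7 t=3 v=7: → [0,6); WM=0
i=8 t=11 v=8: → [11,14); WM=0
i=9 t=10 v=7: → [10,14); WM=0
i=10 t=10 v=6: → [10,14); WM=0
i=11 t=13 v=4: → [10,16); WM=10
i=12 t=5 v=3: DROP (t<10-0); WM=10
i=13 t=6 v=1: DROP (t<10-0); WM=10
i=14 t=14 v=8: → [10,17); WM=10
i=15 t=15 v=8: → [10,18); WM=12

[0,6)=8 [10,18)=6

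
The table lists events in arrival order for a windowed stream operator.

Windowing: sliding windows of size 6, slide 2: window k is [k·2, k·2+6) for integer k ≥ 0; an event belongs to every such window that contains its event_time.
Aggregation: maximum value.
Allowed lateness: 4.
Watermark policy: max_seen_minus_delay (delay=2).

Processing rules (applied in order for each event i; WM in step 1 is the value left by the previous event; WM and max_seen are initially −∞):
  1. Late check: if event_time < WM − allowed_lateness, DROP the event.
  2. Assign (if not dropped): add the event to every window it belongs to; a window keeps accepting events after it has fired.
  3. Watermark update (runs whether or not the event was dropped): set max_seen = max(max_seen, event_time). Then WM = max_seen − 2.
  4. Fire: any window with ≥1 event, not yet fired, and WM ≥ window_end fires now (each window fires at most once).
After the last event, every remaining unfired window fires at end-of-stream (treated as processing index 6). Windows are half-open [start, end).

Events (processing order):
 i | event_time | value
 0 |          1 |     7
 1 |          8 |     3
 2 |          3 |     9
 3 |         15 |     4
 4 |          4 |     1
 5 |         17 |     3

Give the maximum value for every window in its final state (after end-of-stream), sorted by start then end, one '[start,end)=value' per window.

[0,6)=9 [2,8)=9 [4,10)=3 [6,12)=3 [8,14)=3 [10,16)=4 [12,18)=4 [14,20)=4 [16,22)=3

i=0 t=1 v=7: → [0,6); WM=-1
i=1 t=8 v=3: → [8,14),[6,12),[4,10); WM=6; [0,6) fires=7
i=2 t=3 v=9: → [2,8),[0,6); WM=6
i=3 t=15 v=4: → [14,20),[12,18),[10,16); WM=13; [2,8) fires=9 [4,10) fires=3 [6,12) fires=3
i=4 t=4 v=1: DROP (t<13-4); WM=13
i=5 t=17 v=3: → [16,22),[14,20),[12,18); WM=15; [8,14) fires=3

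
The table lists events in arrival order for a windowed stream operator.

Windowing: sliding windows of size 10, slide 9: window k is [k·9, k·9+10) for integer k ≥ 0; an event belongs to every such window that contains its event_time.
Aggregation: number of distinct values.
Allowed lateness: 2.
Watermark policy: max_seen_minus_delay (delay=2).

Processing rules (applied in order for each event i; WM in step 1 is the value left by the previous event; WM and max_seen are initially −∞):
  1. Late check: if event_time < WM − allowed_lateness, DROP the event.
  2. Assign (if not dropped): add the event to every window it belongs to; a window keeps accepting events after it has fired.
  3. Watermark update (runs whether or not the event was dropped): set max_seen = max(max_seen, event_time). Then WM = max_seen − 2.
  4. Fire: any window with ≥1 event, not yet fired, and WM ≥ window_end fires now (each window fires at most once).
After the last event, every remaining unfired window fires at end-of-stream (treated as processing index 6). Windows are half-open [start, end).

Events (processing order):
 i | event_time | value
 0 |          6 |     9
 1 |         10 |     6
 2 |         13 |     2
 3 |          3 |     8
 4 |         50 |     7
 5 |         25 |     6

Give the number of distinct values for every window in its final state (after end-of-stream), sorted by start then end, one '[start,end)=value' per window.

[0,10)=1 [9,19)=2 [45,55)=1

i=0 t=6 v=9: → [0,10); WM=4
i=1 t=10 v=6: → [9,19); WM=8
i=2 t=13 v=2: → [9,19); WM=11; [0,10) fires=1
i=3 t=3 v=8: DROP (t<11-2); WM=11
i=4 t=50 v=7: → [45,55); WM=48; [9,19) fires=2
i=5 t=25 v=6: DROP (t<48-2); WM=48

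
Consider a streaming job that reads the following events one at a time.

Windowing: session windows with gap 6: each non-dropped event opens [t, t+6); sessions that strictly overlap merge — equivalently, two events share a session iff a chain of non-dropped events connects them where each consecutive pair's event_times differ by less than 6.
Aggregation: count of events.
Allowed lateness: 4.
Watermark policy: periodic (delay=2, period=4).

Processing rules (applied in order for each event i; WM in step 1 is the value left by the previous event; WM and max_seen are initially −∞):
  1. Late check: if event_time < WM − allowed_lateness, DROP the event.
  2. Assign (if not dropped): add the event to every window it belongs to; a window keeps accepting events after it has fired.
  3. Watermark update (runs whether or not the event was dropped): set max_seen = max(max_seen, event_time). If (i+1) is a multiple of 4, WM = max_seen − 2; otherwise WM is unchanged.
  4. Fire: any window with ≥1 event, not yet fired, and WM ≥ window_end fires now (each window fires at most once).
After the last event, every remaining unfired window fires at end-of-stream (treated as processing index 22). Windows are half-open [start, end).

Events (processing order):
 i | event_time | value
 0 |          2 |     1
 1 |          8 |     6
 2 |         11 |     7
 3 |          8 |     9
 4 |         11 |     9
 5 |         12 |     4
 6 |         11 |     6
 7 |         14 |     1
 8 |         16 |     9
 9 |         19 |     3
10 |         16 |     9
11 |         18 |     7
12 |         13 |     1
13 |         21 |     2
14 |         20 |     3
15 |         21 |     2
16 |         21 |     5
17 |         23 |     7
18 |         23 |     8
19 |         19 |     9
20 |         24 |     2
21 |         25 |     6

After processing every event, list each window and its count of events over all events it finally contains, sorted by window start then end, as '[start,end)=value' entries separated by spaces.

[2,8)=1 [8,31)=21

i=0 t=2 v=1: → [2,8); WM=−∞
i=1 t=8 v=6: → [8,14); WM=−∞
i=2 t=11 v=7: → [8,17); WM=−∞
i=3 t=8 v=9: → [8,17); WM=9
i=4 t=11 v=9: → [8,17); WM=9
i=5 t=12 v=4: → [8,18); WM=9
i=6 t=11 v=6: → [8,18); WM=9
i=7 t=14 v=1: → [8,20); WM=12
i=8 t=16 v=9: → [8,22); WM=12
i=9 t=19 v=3: → [8,25); WM=12
i=10 t=16 v=9: → [8,25); WM=12
i=11 t=18 v=7: → [8,25); WM=17
i=12 t=13 v=1: → [8,25); WM=17
i=13 t=21 v=2: → [8,27); WM=17
i=14 t=20 v=3: → [8,27); WM=17
i=15 t=21 v=2: → [8,27); WM=19
i=16 t=21 v=5: → [8,27); WM=19
i=17 t=23 v=7: → [8,29); WM=19
i=18 t=23 v=8: → [8,29); WM=19
i=19 t=19 v=9: → [8,29); WM=21
i=20 t=24 v=2: → [8,30); WM=21
i=21 t=25 v=6: → [8,31); WM=21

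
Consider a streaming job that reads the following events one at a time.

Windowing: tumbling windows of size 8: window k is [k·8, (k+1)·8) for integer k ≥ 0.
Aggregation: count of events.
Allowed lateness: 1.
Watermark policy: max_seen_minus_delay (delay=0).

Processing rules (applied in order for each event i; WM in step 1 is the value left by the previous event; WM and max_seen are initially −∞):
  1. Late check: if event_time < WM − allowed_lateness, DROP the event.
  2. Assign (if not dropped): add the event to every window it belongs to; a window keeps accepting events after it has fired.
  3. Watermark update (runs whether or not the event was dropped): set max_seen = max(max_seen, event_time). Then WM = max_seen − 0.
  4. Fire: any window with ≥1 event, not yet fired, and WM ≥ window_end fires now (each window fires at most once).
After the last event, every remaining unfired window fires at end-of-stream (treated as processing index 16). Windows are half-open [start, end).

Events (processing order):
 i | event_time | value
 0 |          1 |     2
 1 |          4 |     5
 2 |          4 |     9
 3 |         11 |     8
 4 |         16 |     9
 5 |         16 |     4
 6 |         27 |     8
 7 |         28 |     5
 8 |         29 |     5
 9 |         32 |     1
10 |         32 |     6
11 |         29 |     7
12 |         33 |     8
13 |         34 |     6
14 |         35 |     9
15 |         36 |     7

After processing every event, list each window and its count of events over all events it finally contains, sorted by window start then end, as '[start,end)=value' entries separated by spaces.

[0,8)=3 [8,16)=1 [16,24)=2 [24,32)=3 [32,40)=6

i=0 t=1 v=2: → [0,8); WM=1
i=1 t=4 v=5: → [0,8); WM=4
i=2 t=4 v=9: → [0,8); WM=4
i=3 t=11 v=8: → [8,16); WM=11; [0,8) fires=3
i=4 t=16 v=9: → [16,24); WM=16; [8,16) fires=1
i=5 t=16 v=4: → [16,24); WM=16
i=6 t=27 v=8: → [24,32); WM=27; [16,24) fires=2
i=7 t=28 v=5: → [24,32); WM=28
i=8 t=29 v=5: → [24,32); WM=29
i=9 t=32 v=1: → [32,40); WM=32; [24,32) fires=3
i=10 t=32 v=6: → [32,40); WM=32
i=11 t=29 v=7: DROP (t<32-1); WM=32
i=12 t=33 v=8: → [32,40); WM=33
i=13 t=34 v=6: → [32,40); WM=34
i=14 t=35 v=9: → [32,40); WM=35
i=15 t=36 v=7: → [32,40); WM=36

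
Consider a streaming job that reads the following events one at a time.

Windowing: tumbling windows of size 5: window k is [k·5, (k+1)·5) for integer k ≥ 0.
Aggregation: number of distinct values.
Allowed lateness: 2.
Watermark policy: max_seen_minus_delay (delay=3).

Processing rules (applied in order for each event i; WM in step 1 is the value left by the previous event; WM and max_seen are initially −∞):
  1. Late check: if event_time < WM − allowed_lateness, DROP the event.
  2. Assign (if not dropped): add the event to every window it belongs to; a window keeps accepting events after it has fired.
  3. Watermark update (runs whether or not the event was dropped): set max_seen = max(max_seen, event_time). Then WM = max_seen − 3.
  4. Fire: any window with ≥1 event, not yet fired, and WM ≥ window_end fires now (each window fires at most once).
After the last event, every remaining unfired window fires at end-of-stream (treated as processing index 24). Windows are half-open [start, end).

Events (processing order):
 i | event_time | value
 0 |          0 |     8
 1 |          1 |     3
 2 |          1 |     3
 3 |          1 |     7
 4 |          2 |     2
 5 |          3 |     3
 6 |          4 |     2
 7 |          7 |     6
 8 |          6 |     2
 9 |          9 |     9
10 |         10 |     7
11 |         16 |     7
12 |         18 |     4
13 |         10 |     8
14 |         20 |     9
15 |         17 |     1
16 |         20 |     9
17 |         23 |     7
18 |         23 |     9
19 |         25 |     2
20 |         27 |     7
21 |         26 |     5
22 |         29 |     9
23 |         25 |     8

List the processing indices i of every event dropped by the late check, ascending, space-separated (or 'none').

i=0 t=0 v=8: → [0,5); WM=-3
i=1 t=1 v=3: → [0,5); WM=-2
i=2 t=1 v=3: → [0,5); WM=-2
i=3 t=1 v=7: → [0,5); WM=-2
i=4 t=2 v=2: → [0,5); WM=-1
i=5 t=3 v=3: → [0,5); WM=0
i=6 t=4 v=2: → [0,5); WM=1
i=7 t=7 v=6: → [5,10); WM=4
i=8 t=6 v=2: → [5,10); WM=4
i=9 t=9 v=9: → [5,10); WM=6; [0,5) fires=4
i=10 t=10 v=7: → [10,15); WM=7
i=11 t=16 v=7: → [15,20); WM=13; [5,10) fires=3
i=12 t=18 v=4: → [15,20); WM=15; [10,15) fires=1
i=13 t=10 v=8: DROP (t<15-2); WM=15
i=14 t=20 v=9: → [20,25); WM=17
i=15 t=17 v=1: → [15,20); WM=17
i=16 t=20 v=9: → [20,25); WM=17
i=17 t=23 v=7: → [20,25); WM=20; [15,20) fires=3
i=18 t=23 v=9: → [20,25); WM=20
i=19 t=25 v=2: → [25,30); WM=22
i=20 t=27 v=7: → [25,30); WM=24
i=21 t=26 v=5: → [25,30); WM=24
i=22 t=29 v=9: → [25,30); WM=26; [20,25) fires=2
i=23 t=25 v=8: → [25,30); WM=26

13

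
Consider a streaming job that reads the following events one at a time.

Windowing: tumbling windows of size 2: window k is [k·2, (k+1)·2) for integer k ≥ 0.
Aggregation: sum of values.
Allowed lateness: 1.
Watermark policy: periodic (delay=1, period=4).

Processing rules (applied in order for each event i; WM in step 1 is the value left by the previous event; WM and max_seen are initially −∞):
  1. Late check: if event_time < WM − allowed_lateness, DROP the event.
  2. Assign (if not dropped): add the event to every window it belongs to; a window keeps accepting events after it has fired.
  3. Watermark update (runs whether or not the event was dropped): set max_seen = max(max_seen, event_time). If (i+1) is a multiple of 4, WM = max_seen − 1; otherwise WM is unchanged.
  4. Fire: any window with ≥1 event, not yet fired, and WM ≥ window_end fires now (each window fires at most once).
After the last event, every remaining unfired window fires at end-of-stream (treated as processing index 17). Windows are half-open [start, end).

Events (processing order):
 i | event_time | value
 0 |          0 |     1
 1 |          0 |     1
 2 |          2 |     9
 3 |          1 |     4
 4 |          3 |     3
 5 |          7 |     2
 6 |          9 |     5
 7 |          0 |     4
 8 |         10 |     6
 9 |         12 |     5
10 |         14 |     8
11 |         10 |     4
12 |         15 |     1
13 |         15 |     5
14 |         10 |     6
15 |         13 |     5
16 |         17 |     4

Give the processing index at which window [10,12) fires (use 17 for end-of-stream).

11

i=0 t=0 v=1: → [0,2); WM=−∞
i=1 t=0 v=1: → [0,2); WM=−∞
i=2 t=2 v=9: → [2,4); WM=−∞
i=3 t=1 v=4: → [0,2); WM=1
i=4 t=3 v=3: → [2,4); WM=1
i=5 t=7 v=2: → [6,8); WM=1
i=6 t=9 v=5: → [8,10); WM=1
i=7 t=0 v=4: → [0,2); WM=8; [0,2) fires=10 [2,4) fires=12 [6,8) fires=2
i=8 t=10 v=6: → [10,12); WM=8
i=9 t=12 v=5: → [12,14); WM=8
i=10 t=14 v=8: → [14,16); WM=8
i=11 t=10 v=4: → [10,12); WM=13; [8,10) fires=5 [10,12) fires=10
i=12 t=15 v=1: → [14,16); WM=13
i=13 t=15 v=5: → [14,16); WM=13
i=14 t=10 v=6: DROP (t<13-1); WM=13
i=15 t=13 v=5: → [12,14); WM=14; [12,14) fires=10
i=16 t=17 v=4: → [16,18); WM=14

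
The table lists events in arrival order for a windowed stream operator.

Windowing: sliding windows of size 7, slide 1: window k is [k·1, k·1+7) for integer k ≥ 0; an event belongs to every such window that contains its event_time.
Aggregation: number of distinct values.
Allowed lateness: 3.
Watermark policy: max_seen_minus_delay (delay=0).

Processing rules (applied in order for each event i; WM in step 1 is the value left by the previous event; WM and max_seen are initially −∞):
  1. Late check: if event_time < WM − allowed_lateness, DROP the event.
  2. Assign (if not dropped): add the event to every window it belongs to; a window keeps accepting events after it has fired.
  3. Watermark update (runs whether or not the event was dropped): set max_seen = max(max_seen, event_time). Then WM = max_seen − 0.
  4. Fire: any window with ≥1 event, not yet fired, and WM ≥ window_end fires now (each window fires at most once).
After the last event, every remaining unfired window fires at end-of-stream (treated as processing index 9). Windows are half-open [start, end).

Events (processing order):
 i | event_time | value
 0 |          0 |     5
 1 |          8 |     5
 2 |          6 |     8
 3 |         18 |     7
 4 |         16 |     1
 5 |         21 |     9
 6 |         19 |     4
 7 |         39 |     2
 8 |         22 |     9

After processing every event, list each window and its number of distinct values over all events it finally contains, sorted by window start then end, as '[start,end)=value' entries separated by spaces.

[0,7)=2 [1,8)=1 [2,9)=2 [3,10)=2 [4,11)=2 [5,12)=2 [6,13)=2 [7,14)=1 [8,15)=1 [10,17)=1 [11,18)=1 [12,19)=2 [13,20)=3 [14,21)=3 [15,22)=4 [16,23)=4 [17,24)=3 [18,25)=3 [19,26)=2 [20,27)=1 [21,28)=1 [33,40)=1 [34,41)=1 [35,42)=1 [36,43)=1 [37,44)=1 [38,45)=1 [39,46)=1

i=0 t=0 v=5: → [0,7); WM=0
i=1 t=8 v=5: → [8,15),[7,14),[6,13),[5,12),[4,11),[3,10),[2,9); WM=8; [0,7) fires=1
i=2 t=6 v=8: → [6,13),[5,12),[4,11),[3,10),[2,9),[1,8),[0,7); WM=8; [1,8) fires=1
i=3 t=18 v=7: → [18,25),[17,24),[16,23),[15,22),[14,21),[13,20),[12,19); WM=18; [2,9) fires=2 [3,10) fires=2 [4,11) fires=2 [5,12) fires=2 [6,13) fires=2 [7,14) fires=1 [8,15) fires=1
i=4 t=16 v=1: → [16,23),[15,22),[14,21),[13,20),[12,19),[11,18),[10,17); WM=18; [10,17) fires=1 [11,18) fires=1
i=5 t=21 v=9: → [21,28),[20,27),[19,26),[18,25),[17,24),[16,23),[15,22); WM=21; [12,19) fires=2 [13,20) fires=2 [14,21) fires=2
i=6 t=19 v=4: → [19,26),[18,25),[17,24),[16,23),[15,22),[14,21),[13,20); WM=21
i=7 t=39 v=2: → [39,46),[38,45),[37,44),[36,43),[35,42),[34,41),[33,40); WM=39; [15,22) fires=4 [16,23) fires=4 [17,24) fires=3 [18,25) fires=3 [19,26) fires=2 [20,27) fires=1 [21,28) fires=1
i=8 t=22 v=9: DROP (t<39-3); WM=39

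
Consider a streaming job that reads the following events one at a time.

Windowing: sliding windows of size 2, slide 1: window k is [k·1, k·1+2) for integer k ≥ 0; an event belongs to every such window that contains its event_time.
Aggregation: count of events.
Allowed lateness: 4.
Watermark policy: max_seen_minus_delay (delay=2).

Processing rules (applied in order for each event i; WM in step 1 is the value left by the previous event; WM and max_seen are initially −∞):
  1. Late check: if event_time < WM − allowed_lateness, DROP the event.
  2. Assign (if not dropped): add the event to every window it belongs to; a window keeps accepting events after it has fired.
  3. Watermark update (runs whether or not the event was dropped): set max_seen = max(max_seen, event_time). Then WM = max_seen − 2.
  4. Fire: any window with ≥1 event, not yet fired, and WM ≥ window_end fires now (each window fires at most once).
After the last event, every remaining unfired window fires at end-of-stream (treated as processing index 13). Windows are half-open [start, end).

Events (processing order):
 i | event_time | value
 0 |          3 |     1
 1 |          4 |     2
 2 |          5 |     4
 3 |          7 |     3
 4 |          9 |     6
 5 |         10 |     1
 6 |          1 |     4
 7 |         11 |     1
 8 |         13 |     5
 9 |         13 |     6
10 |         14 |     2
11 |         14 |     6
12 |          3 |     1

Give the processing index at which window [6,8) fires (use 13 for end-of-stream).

i=0 t=3 v=1: → [3,5),[2,4); WM=1
i=1 t=4 v=2: → [4,6),[3,5); WM=2
i=2 t=5 v=4: → [5,7),[4,6); WM=3
i=3 t=7 v=3: → [7,9),[6,8); WM=5; [2,4) fires=1 [3,5) fires=2
i=4 t=9 v=6: → [9,11),[8,10); WM=7; [4,6) fires=2 [5,7) fires=1
i=5 t=10 v=1: → [10,12),[9,11); WM=8; [6,8) fires=1
i=6 t=1 v=4: DROP (t<8-4); WM=8
i=7 t=11 v=1: → [11,13),[10,12); WM=9; [7,9) fires=1
i=8 t=13 v=5: → [13,15),[12,14); WM=11; [8,10) fires=1 [9,11) fires=2
i=9 t=13 v=6: → [13,15),[12,14); WM=11
i=10 t=14 v=2: → [14,16),[13,15); WM=12; [10,12) fires=2
i=11 t=14 v=6: → [14,16),[13,15); WM=12
i=12 t=3 v=1: DROP (t<12-4); WM=12

5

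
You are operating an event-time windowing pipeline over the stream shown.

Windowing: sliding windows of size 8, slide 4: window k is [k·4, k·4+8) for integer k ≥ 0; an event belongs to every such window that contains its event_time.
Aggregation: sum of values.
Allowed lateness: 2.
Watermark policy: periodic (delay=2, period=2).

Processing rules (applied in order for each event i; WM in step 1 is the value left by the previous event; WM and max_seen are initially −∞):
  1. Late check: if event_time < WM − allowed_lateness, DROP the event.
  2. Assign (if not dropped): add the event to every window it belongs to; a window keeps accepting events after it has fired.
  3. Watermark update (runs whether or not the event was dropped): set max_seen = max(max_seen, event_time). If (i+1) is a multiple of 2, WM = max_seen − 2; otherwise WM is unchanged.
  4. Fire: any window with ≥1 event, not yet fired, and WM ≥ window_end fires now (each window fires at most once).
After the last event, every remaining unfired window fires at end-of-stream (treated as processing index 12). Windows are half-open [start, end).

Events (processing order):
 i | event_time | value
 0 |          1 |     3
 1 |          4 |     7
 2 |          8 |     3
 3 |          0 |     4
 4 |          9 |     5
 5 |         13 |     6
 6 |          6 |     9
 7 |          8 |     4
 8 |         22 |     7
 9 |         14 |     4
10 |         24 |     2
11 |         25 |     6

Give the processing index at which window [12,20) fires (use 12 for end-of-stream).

9

i=0 t=1 v=3: → [0,8); WM=−∞
i=1 t=4 v=7: → [4,12),[0,8); WM=2
i=2 t=8 v=3: → [8,16),[4,12); WM=2
i=3 t=0 v=4: → [0,8); WM=6
i=4 t=9 v=5: → [8,16),[4,12); WM=6
i=5 t=13 v=6: → [12,20),[8,16); WM=11; [0,8) fires=14
i=6 t=6 v=9: DROP (t<11-2); WM=11
i=7 t=8 v=4: DROP (t<11-2); WM=11
i=8 t=22 v=7: → [20,28),[16,24); WM=11
i=9 t=14 v=4: → [12,20),[8,16); WM=20; [4,12) fires=15 [8,16) fires=18 [12,20) fires=10
i=10 t=24 v=2: → [24,32),[20,28); WM=20
i=11 t=25 v=6: → [24,32),[20,28); WM=23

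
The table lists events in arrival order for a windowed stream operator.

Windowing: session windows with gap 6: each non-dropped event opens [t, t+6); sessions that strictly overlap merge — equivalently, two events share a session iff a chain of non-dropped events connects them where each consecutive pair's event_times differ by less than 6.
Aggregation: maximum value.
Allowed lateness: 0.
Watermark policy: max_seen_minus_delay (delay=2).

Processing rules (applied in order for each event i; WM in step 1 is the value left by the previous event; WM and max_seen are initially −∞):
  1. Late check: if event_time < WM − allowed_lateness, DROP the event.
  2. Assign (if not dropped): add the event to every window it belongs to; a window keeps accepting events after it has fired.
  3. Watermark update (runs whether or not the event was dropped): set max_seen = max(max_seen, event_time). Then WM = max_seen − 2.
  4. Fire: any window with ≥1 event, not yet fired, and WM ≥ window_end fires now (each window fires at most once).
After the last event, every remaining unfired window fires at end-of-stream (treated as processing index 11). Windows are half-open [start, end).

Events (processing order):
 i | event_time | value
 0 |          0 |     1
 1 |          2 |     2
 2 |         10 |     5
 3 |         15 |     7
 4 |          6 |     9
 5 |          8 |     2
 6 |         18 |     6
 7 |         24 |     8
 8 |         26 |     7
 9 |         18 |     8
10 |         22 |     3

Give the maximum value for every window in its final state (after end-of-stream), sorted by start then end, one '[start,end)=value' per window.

i=0 t=0 v=1: → [0,6); WM=-2
i=1 t=2 v=2: → [0,8); WM=0
i=2 t=10 v=5: → [10,16); WM=8
i=3 t=15 v=7: → [10,21); WM=13
i=4 t=6 v=9: DROP (t<13-0); WM=13
i=5 t=8 v=2: DROP (t<13-0); WM=13
i=6 t=18 v=6: → [10,24); WM=16
i=7 t=24 v=8: → [24,30); WM=22
i=8 t=26 v=7: → [24,32); WM=24
i=9 t=18 v=8: DROP (t<24-0); WM=24
i=10 t=22 v=3: DROP (t<24-0); WM=24

[0,8)=2 [10,24)=7 [24,32)=8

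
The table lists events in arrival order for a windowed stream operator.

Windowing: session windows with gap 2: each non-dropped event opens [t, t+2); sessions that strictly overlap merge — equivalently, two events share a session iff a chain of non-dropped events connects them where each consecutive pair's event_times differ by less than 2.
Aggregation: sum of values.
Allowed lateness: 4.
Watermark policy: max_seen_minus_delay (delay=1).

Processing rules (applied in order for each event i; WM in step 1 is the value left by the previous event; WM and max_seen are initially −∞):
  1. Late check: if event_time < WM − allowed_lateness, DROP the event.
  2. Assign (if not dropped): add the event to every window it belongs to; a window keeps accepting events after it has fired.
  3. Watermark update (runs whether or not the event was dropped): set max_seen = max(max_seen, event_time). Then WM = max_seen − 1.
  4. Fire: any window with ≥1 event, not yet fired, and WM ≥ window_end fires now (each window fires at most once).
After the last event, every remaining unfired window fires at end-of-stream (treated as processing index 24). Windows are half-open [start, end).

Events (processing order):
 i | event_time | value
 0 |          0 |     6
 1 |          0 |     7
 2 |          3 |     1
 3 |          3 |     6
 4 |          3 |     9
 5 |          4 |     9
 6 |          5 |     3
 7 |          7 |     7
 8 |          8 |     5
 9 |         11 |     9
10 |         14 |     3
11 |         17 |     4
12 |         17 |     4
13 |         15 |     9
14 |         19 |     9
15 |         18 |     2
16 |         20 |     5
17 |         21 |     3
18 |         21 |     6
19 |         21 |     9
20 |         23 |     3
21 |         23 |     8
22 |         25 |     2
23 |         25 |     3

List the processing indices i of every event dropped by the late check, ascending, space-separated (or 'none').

i=0 t=0 v=6: → [0,2); WM=-1
i=1 t=0 v=7: → [0,2); WM=-1
i=2 t=3 v=1: → [3,5); WM=2
i=3 t=3 v=6: → [3,5); WM=2
i=4 t=3 v=9: → [3,5); WM=2
i=5 t=4 v=9: → [3,6); WM=3
i=6 t=5 v=3: → [3,7); WM=4
i=7 t=7 v=7: → [7,9); WM=6
i=8 t=8 v=5: → [7,10); WM=7
i=9 t=11 v=9: → [11,13); WM=10
i=10 t=14 v=3: → [14,16); WM=13
i=11 t=17 v=4: → [17,19); WM=16
i=12 t=17 v=4: → [17,19); WM=16
i=13 t=15 v=9: → [14,17); WM=16
i=14 t=19 v=9: → [19,21); WM=18
i=15 t=18 v=2: → [17,21); WM=18
i=16 t=20 v=5: → [17,22); WM=19
i=17 t=21 v=3: → [17,23); WM=20
i=18 t=21 v=6: → [17,23); WM=20
i=19 t=21 v=9: → [17,23); WM=20
i=20 t=23 v=3: → [23,25); WM=22
i=21 t=23 v=8: → [23,25); WM=22
i=22 t=25 v=2: → [25,27); WM=24
i=23 t=25 v=3: → [25,27); WM=24

none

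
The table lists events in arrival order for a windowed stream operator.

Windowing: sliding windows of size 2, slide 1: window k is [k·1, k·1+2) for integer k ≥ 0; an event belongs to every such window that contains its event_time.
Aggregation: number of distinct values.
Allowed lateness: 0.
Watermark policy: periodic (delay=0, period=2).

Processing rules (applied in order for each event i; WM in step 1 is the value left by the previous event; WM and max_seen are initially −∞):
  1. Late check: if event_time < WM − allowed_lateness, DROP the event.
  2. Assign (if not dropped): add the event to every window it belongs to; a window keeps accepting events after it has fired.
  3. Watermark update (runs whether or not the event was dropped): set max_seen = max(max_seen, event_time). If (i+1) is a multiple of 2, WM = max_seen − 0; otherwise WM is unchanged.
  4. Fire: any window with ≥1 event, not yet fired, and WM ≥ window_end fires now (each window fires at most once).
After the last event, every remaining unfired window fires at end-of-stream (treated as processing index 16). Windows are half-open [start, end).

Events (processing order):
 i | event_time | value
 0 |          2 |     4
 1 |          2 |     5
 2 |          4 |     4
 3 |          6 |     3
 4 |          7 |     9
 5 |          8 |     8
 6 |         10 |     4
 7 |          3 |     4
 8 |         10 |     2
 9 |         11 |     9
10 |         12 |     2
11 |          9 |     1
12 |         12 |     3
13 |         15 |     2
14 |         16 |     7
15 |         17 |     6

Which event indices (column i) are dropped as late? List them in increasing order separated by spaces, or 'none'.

i=0 t=2 v=4: → [2,4),[1,3); WM=−∞
i=1 t=2 v=5: → [2,4),[1,3); WM=2
i=2 t=4 v=4: → [4,6),[3,5); WM=2
i=3 t=6 v=3: → [6,8),[5,7); WM=6; [1,3) fires=2 [2,4) fires=2 [3,5) fires=1 [4,6) fires=1
i=4 t=7 v=9: → [7,9),[6,8); WM=6
i=5 t=8 v=8: → [8,10),[7,9); WM=8; [5,7) fires=1 [6,8) fires=2
i=6 t=10 v=4: → [10,12),[9,11); WM=8
i=7 t=3 v=4: DROP (t<8-0); WM=10; [7,9) fires=2 [8,10) fires=1
i=8 t=10 v=2: → [10,12),[9,11); WM=10
i=9 t=11 v=9: → [11,13),[10,12); WM=11; [9,11) fires=2
i=10 t=12 v=2: → [12,14),[11,13); WM=11
i=11 t=9 v=1: DROP (t<11-0); WM=12; [10,12) fires=3
i=12 t=12 v=3: → [12,14),[11,13); WM=12
i=13 t=15 v=2: → [15,17),[14,16); WM=15; [11,13) fires=3 [12,14) fires=2
i=14 t=16 v=7: → [16,18),[15,17); WM=15
i=15 t=17 v=6: → [17,19),[16,18); WM=17; [14,16) fires=1 [15,17) fires=2

7 11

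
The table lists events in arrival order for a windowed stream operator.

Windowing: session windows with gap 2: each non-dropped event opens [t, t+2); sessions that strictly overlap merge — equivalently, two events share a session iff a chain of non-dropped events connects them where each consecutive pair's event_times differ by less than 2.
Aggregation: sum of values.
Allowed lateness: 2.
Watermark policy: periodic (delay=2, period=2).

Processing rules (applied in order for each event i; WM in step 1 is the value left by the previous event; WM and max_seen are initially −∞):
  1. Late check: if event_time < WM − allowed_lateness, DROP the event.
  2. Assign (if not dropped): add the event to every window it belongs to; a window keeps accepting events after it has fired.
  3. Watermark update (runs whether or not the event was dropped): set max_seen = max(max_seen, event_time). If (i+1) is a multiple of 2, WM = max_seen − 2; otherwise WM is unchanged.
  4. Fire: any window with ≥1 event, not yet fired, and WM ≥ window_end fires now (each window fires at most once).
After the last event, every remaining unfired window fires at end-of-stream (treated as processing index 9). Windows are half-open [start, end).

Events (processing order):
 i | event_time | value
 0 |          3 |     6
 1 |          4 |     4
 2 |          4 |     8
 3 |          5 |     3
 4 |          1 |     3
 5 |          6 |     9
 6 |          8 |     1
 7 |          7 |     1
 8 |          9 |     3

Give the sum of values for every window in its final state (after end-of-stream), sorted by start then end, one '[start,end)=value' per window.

i=0 t=3 v=6: → [3,5); WM=−∞
i=1 t=4 v=4: → [3,6); WM=2
i=2 t=4 v=8: → [3,6); WM=2
i=3 t=5 v=3: → [3,7); WM=3
i=4 t=1 v=3: → [1,3); WM=3
i=5 t=6 v=9: → [3,8); WM=4
i=6 t=8 v=1: → [8,10); WM=4
i=7 t=7 v=1: → [3,10); WM=6
i=8 t=9 v=3: → [3,11); WM=6

[1,3)=3 [3,11)=35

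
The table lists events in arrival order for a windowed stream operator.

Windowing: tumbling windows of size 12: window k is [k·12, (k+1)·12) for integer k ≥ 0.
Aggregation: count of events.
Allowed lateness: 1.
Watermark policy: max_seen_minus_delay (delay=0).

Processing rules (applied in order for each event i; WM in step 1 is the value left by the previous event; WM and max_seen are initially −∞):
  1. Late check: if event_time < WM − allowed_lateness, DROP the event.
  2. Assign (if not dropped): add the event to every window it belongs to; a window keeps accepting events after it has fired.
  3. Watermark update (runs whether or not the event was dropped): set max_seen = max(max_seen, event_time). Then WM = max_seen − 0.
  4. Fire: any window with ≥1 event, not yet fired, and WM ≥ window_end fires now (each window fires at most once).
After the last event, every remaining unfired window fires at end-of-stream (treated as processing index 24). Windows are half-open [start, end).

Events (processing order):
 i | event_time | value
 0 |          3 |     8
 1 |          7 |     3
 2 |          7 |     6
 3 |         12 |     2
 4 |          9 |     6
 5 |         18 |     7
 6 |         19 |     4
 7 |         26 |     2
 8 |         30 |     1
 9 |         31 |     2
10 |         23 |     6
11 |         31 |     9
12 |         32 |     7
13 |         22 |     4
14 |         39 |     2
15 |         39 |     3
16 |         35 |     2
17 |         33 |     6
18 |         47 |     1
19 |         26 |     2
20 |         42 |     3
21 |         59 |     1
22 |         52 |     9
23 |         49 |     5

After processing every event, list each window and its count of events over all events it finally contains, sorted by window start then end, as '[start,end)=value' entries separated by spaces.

i=0 t=3 v=8: → [0,12); WM=3
i=1 t=7 v=3: → [0,12); WM=7
i=2 t=7 v=6: → [0,12); WM=7
i=3 t=12 v=2: → [12,24); WM=12; [0,12) fires=3
i=4 t=9 v=6: DROP (t<12-1); WM=12
i=5 t=18 v=7: → [12,24); WM=18
i=6 t=19 v=4: → [12,24); WM=19
i=7 t=26 v=2: → [24,36); WM=26; [12,24) fires=3
i=8 t=30 v=1: → [24,36); WM=30
i=9 t=31 v=2: → [24,36); WM=31
i=10 t=23 v=6: DROP (t<31-1); WM=31
i=11 t=31 v=9: → [24,36); WM=31
i=12 t=32 v=7: → [24,36); WM=32
i=13 t=22 v=4: DROP (t<32-1); WM=32
i=14 t=39 v=2: → [36,48); WM=39; [24,36) fires=5
i=15 t=39 v=3: → [36,48); WM=39
i=16 t=35 v=2: DROP (t<39-1); WM=39
i=17 t=33 v=6: DROP (t<39-1); WM=39
i=18 t=47 v=1: → [36,48); WM=47
i=19 t=26 v=2: DROP (t<47-1); WM=47
i=20 t=42 v=3: DROP (t<47-1); WM=47
i=21 t=59 v=1: → [48,60); WM=59; [36,48) fires=3
i=22 t=52 v=9: DROP (t<59-1); WM=59
i=23 t=49 v=5: DROP (t<59-1); WM=59

[0,12)=3 [12,24)=3 [24,36)=5 [36,48)=3 [48,60)=1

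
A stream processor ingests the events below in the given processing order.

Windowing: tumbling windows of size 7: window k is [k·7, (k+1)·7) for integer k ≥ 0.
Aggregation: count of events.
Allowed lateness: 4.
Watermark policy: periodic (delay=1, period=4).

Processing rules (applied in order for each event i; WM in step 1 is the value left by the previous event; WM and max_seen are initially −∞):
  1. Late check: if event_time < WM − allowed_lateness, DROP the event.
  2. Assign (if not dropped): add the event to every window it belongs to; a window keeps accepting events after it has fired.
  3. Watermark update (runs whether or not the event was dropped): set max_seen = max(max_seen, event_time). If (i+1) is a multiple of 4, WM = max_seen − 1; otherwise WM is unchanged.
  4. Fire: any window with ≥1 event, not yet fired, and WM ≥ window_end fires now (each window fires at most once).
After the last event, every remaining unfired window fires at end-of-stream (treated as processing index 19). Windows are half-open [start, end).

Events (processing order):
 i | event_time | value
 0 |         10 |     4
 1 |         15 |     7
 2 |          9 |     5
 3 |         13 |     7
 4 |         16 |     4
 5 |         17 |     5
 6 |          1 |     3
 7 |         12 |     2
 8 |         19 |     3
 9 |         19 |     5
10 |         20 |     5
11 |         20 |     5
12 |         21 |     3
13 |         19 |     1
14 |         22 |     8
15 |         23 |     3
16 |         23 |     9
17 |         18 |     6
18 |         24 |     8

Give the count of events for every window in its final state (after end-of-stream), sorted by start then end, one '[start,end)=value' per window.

i=0 t=10 v=4: → [7,14); WM=−∞
i=1 t=15 v=7: → [14,21); WM=−∞
i=2 t=9 v=5: → [7,14); WM=−∞
i=3 t=13 v=7: → [7,14); WM=14; [7,14) fires=3
i=4 t=16 v=4: → [14,21); WM=14
i=5 t=17 v=5: → [14,21); WM=14
i=6 t=1 v=3: DROP (t<14-4); WM=14
i=7 t=12 v=2: → [7,14); WM=16
i=8 t=19 v=3: → [14,21); WM=16
i=9 t=19 v=5: → [14,21); WM=16
i=10 t=20 v=5: → [14,21); WM=16
i=11 t=20 v=5: → [14,21); WM=19
i=12 t=21 v=3: → [21,28); WM=19
i=13 t=19 v=1: → [14,21); WM=19
i=14 t=22 v=8: → [21,28); WM=19
i=15 t=23 v=3: → [21,28); WM=22; [14,21) fires=8
i=16 t=23 v=9: → [21,28); WM=22
i=17 t=18 v=6: → [14,21); WM=22
i=18 t=24 v=8: → [21,28); WM=22

[7,14)=4 [14,21)=9 [21,28)=5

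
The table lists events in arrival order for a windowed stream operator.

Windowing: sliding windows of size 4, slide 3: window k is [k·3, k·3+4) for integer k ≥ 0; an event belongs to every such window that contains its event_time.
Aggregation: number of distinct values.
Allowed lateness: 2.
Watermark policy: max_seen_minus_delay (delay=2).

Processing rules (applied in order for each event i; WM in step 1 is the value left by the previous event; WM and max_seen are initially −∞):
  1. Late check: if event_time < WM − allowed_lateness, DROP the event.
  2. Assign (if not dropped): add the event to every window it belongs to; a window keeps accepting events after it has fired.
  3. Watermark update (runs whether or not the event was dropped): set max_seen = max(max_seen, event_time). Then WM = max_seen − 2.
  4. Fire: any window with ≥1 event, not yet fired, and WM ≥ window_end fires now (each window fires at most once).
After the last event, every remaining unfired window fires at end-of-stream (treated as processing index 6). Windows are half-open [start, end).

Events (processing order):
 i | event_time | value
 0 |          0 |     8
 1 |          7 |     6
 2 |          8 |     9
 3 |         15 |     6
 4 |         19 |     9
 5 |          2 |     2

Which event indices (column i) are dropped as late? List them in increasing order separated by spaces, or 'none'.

5

i=0 t=0 v=8: → [0,4); WM=-2
i=1 t=7 v=6: → [6,10); WM=5; [0,4) fires=1
i=2 t=8 v=9: → [6,10); WM=6
i=3 t=15 v=6: → [15,19),[12,16); WM=13; [6,10) fires=2
i=4 t=19 v=9: → [18,22); WM=17; [12,16) fires=1
i=5 t=2 v=2: DROP (t<17-2); WM=17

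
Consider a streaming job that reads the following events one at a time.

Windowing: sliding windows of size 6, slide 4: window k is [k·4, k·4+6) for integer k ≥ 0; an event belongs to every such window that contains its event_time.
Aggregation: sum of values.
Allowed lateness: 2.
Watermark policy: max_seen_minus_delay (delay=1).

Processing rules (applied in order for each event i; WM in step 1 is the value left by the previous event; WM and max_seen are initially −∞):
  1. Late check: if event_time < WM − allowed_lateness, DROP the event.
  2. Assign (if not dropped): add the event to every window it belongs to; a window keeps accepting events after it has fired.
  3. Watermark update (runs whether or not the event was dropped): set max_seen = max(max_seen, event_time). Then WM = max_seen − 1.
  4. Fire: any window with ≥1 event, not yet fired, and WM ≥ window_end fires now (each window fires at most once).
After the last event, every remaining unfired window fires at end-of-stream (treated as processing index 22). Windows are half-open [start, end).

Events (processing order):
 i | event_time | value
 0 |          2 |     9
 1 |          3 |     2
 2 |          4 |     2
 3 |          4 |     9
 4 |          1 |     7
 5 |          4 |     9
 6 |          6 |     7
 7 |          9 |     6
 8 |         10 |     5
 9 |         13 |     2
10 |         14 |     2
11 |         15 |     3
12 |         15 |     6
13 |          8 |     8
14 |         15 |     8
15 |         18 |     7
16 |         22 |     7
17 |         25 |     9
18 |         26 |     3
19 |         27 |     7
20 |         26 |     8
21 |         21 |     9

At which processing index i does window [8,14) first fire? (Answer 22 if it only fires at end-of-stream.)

11

i=0 t=2 v=9: → [0,6); WM=1
i=1 t=3 v=2: → [0,6); WM=2
i=2 t=4 v=2: → [4,10),[0,6); WM=3
i=3 t=4 v=9: → [4,10),[0,6); WM=3
i=4 t=1 v=7: → [0,6); WM=3
i=5 t=4 v=9: → [4,10),[0,6); WM=3
i=6 t=6 v=7: → [4,10); WM=5
i=7 t=9 v=6: → [8,14),[4,10); WM=8; [0,6) fires=38
i=8 t=10 v=5: → [8,14); WM=9
i=9 t=13 v=2: → [12,18),[8,14); WM=12; [4,10) fires=33
i=10 t=14 v=2: → [12,18); WM=13
i=11 t=15 v=3: → [12,18); WM=14; [8,14) fires=13
i=12 t=15 v=6: → [12,18); WM=14
i=13 t=8 v=8: DROP (t<14-2); WM=14
i=14 t=15 v=8: → [12,18); WM=14
i=15 t=18 v=7: → [16,22); WM=17
i=16 t=22 v=7: → [20,26); WM=21; [12,18) fires=21
i=17 t=25 v=9: → [24,30),[20,26); WM=24; [16,22) fires=7
i=18 t=26 v=3: → [24,30); WM=25
i=19 t=27 v=7: → [24,30); WM=26; [20,26) fires=16
i=20 t=26 v=8: → [24,30); WM=26
i=21 t=21 v=9: DROP (t<26-2); WM=26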